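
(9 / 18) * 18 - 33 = -24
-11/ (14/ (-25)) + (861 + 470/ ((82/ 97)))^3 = 2745154129515579/ 964894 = 2845031816.46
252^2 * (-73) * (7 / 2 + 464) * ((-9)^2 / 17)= -10326226680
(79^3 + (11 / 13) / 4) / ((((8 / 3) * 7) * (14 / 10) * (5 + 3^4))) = 54938655 / 250432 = 219.38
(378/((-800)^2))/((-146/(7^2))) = -9261/46720000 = -0.00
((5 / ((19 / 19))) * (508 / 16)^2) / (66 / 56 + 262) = 564515 / 29476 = 19.15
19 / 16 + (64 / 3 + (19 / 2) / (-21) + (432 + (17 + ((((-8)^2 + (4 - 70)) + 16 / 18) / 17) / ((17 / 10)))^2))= 562035492157 / 757702512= 741.76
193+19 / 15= 194.27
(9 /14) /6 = 3 /28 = 0.11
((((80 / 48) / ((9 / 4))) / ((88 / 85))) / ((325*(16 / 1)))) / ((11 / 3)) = 17 / 453024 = 0.00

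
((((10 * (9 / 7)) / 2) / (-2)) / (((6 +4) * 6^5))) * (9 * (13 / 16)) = -0.00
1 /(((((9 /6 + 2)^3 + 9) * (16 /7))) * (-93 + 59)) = -7 /28220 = -0.00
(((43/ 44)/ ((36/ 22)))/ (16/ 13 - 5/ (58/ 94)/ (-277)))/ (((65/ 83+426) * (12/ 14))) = 2608949707/ 2013579911088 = 0.00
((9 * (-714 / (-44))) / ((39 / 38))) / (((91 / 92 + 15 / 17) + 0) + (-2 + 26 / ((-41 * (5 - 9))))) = 186408468 / 39325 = 4740.20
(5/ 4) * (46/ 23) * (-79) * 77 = -30415/ 2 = -15207.50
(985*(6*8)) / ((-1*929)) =-47280 / 929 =-50.89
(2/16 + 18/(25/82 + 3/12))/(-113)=-23707/82264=-0.29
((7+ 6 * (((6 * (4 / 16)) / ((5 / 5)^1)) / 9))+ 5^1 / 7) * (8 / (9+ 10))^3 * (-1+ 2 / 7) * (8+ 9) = -2654720 / 336091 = -7.90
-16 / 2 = -8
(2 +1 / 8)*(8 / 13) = 17 / 13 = 1.31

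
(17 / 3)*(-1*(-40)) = 680 / 3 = 226.67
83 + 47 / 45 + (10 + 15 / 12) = 17153 / 180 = 95.29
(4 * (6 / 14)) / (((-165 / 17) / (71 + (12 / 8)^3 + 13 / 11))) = -113033 / 8470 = -13.35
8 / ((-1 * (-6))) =4 / 3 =1.33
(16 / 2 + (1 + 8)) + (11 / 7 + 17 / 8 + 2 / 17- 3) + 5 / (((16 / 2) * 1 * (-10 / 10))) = 4091 / 238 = 17.19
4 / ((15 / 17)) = 68 / 15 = 4.53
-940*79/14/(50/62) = -230206/35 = -6577.31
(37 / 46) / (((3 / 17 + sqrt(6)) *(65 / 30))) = -1887 / 171925 + 10693 *sqrt(6) / 171925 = 0.14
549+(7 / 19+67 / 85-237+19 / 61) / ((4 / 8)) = 7677891 / 98515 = 77.94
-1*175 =-175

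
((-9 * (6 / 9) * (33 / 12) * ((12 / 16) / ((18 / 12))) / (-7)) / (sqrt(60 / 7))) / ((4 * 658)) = 11 * sqrt(105) / 736960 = 0.00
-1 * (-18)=18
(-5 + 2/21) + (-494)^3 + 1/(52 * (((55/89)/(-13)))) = -556958506609/4620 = -120553789.31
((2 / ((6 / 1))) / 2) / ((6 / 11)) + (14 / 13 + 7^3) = 161171 / 468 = 344.38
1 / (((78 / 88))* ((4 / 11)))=3.10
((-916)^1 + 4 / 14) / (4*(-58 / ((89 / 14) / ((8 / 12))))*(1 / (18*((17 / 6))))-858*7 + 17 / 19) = 1658414430 / 10876475911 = 0.15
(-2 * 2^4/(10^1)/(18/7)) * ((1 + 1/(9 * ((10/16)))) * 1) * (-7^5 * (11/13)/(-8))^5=-80128744080500949369991086247/3079652659200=-26018760213470293.61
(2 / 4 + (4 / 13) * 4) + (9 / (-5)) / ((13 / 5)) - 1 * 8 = -6.96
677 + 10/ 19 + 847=28966/ 19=1524.53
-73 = -73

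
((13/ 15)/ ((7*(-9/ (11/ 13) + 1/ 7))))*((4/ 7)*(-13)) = 1859/ 21210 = 0.09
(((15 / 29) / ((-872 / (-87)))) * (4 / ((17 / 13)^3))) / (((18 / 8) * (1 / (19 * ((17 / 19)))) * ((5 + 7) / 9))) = 32955 / 63002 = 0.52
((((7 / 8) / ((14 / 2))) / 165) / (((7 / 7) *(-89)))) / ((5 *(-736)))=1 / 432326400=0.00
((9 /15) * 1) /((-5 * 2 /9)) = -27 /50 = -0.54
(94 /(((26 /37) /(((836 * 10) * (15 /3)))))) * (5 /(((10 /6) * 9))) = 72690200 /39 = 1863851.28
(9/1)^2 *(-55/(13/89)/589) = -396495/7657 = -51.78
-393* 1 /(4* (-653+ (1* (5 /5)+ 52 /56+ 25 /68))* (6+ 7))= 15589 /1342185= 0.01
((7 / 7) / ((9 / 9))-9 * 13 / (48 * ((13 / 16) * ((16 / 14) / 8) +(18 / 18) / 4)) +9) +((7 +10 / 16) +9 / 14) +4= 35839 / 2296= 15.61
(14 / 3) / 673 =14 / 2019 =0.01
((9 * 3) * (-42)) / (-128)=567 / 64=8.86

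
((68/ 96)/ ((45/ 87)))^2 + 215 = 28107049/ 129600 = 216.88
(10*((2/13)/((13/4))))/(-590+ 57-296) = -80/140101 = -0.00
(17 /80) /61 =17 /4880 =0.00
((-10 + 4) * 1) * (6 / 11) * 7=-22.91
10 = 10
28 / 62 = 14 / 31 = 0.45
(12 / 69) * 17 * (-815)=-2409.57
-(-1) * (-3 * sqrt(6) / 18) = -sqrt(6) / 6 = -0.41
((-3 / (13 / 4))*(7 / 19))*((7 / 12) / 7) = -7 / 247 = -0.03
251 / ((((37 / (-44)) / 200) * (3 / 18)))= -13252800 / 37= -358183.78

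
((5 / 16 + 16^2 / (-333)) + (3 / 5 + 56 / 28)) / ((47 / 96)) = 114218 / 26085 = 4.38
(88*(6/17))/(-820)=-132/3485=-0.04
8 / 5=1.60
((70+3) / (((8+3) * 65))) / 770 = 73 / 550550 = 0.00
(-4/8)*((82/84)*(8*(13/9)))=-1066/189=-5.64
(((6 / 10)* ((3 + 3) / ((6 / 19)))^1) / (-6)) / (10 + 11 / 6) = -0.16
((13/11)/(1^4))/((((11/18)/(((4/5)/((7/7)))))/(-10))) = -1872/121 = -15.47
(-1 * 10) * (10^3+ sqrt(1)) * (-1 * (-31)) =-310310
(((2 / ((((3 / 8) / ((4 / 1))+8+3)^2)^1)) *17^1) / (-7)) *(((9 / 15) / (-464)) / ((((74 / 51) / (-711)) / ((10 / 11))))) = -236711808 / 10412311525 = -0.02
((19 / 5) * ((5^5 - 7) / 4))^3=25989573250061 / 1000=25989573250.06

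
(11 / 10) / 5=11 / 50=0.22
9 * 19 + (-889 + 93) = -625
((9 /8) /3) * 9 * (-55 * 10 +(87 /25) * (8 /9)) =-184581 /100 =-1845.81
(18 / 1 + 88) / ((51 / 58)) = 120.55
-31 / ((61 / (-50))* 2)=775 / 61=12.70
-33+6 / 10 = -162 / 5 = -32.40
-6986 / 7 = -998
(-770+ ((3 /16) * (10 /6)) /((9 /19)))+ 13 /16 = -27667 /36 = -768.53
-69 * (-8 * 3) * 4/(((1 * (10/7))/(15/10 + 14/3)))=142968/5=28593.60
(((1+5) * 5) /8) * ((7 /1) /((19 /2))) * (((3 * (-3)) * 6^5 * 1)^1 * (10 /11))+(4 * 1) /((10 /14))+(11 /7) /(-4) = -5143671639 /29260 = -175791.92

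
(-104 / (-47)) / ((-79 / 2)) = -208 / 3713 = -0.06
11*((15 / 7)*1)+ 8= 221 / 7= 31.57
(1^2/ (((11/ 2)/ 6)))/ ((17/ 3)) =36/ 187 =0.19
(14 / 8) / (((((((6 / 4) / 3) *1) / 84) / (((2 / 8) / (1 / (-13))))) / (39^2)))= -2906631 / 2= -1453315.50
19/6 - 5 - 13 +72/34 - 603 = -62803/102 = -615.72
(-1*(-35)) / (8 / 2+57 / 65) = 2275 / 317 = 7.18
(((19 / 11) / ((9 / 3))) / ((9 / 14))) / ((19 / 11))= 14 / 27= 0.52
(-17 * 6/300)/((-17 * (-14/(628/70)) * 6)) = -157/73500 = -0.00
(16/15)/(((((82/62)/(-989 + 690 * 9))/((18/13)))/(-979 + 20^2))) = -8996325984/2665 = -3375732.08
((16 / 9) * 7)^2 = 12544 / 81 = 154.86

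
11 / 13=0.85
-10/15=-2/3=-0.67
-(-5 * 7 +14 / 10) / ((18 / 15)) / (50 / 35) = 98 / 5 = 19.60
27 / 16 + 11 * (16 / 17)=3275 / 272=12.04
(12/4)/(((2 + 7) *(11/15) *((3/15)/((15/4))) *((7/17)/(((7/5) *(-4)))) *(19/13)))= -16575/209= -79.31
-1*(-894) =894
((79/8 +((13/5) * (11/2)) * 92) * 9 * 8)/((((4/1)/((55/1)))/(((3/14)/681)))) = 5248881/12712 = 412.91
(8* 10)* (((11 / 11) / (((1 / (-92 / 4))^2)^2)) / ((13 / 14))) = 24109378.46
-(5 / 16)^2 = -25 / 256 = -0.10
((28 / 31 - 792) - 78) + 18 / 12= -53791 / 62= -867.60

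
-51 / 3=-17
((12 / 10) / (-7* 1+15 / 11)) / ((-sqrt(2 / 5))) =33* sqrt(10) / 310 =0.34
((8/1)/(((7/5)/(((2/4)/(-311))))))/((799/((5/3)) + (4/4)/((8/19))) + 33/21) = -800/42089807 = -0.00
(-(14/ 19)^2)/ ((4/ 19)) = -49/ 19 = -2.58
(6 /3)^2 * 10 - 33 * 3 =-59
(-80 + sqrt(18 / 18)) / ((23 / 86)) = -6794 / 23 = -295.39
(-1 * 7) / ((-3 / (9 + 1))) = 70 / 3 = 23.33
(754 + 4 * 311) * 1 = 1998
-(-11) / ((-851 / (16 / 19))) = -176 / 16169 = -0.01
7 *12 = 84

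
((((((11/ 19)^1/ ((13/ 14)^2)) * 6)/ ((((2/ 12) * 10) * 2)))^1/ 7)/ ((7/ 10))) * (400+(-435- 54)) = -21.95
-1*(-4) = 4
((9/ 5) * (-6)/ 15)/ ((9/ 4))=-8/ 25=-0.32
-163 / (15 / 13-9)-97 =-7775 / 102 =-76.23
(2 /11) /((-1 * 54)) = -1 /297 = -0.00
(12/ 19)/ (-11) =-12/ 209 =-0.06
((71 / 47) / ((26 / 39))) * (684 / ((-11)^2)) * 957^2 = 11731305.83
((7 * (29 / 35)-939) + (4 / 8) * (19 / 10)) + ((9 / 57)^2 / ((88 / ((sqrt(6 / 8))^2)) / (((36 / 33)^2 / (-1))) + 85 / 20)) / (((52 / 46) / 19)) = -408032853 / 437684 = -932.25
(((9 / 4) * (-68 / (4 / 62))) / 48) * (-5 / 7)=7905 / 224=35.29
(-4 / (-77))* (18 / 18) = 4 / 77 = 0.05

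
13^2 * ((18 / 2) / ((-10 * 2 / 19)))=-28899 / 20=-1444.95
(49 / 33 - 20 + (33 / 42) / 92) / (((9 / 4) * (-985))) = 157321 / 18839898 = 0.01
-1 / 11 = -0.09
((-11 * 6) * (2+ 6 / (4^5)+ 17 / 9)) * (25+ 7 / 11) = -843509 / 128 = -6589.91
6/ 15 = 2/ 5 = 0.40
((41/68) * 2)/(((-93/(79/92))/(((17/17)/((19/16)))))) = -0.01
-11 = -11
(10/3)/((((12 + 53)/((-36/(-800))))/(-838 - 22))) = -1.98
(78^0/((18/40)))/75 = 4/135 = 0.03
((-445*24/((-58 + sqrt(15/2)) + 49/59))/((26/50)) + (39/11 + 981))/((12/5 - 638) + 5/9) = -196433448838650/92772148441973 - 41824215000*sqrt(30)/8433831676543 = -2.14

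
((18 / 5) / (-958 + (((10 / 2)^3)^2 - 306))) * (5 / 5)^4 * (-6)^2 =216 / 23935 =0.01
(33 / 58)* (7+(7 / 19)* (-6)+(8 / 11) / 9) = 9161 / 3306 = 2.77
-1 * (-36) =36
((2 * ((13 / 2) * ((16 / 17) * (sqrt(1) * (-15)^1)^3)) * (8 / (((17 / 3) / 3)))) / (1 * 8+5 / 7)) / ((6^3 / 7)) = -11466000 / 17629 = -650.41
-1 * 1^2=-1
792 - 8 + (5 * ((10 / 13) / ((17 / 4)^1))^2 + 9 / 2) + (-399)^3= -6204800722461 / 97682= -63520410.34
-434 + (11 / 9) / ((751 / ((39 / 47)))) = -434.00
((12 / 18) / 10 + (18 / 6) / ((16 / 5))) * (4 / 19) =241 / 1140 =0.21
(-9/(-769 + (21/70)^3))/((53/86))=774000/40755569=0.02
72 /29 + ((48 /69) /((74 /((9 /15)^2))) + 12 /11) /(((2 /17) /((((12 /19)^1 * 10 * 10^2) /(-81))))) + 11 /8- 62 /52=-337274364131 /4827804696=-69.86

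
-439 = -439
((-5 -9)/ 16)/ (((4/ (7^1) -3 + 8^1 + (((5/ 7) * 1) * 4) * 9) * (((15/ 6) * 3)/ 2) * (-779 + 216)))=0.00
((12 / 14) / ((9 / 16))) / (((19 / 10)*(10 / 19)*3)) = 32 / 63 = 0.51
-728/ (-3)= 728/ 3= 242.67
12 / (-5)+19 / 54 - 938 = -253813 / 270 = -940.05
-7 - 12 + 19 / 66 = -1235 / 66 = -18.71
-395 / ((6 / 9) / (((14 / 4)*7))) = -58065 / 4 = -14516.25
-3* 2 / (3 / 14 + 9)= -28 / 43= -0.65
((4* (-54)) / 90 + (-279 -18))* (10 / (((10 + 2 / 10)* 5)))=-998 / 17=-58.71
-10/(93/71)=-710/93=-7.63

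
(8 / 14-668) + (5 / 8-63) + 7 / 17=-694381 / 952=-729.39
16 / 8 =2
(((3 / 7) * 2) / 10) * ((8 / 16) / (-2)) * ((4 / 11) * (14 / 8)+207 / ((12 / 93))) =-42369 / 1232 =-34.39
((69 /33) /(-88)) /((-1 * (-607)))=-23 /587576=-0.00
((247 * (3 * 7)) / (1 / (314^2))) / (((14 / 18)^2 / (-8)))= -47342644128 / 7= -6763234875.43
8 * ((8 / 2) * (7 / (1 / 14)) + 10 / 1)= 3216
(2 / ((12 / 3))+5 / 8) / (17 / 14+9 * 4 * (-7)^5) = -63 / 33882844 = -0.00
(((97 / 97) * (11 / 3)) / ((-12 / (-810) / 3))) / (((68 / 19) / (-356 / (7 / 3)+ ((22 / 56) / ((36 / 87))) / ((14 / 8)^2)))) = -1473547185 / 46648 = -31588.65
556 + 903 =1459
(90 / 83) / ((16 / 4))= 45 / 166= 0.27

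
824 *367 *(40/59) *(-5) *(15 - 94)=4778046400/59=80983837.29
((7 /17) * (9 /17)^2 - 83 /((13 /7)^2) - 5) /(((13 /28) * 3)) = -673031324 /32381583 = -20.78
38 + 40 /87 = 3346 /87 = 38.46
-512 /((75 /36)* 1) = -6144 /25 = -245.76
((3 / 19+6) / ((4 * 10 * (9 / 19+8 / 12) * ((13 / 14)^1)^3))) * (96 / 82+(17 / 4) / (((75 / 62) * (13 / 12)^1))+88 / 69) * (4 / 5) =64589498568 / 84165696875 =0.77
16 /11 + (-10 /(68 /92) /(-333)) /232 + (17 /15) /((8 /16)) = 134406013 /36117180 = 3.72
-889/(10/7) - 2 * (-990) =13577/10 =1357.70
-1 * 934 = -934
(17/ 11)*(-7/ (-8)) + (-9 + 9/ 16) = -1247/ 176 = -7.09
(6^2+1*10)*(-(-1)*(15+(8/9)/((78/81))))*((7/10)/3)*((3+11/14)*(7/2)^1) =588777/260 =2264.53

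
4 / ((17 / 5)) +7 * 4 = 496 / 17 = 29.18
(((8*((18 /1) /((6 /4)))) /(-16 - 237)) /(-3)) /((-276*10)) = -0.00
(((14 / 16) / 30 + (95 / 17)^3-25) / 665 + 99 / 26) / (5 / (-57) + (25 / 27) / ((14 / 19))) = 369953331147 / 107236051000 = 3.45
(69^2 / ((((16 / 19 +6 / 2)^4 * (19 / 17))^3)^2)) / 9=1329578603276988665490171548466841 / 524503804723748275248688345080154231098133441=0.00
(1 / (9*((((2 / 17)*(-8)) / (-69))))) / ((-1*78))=-391 / 3744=-0.10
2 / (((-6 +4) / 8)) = -8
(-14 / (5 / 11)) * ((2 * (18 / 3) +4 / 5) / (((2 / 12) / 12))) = -709632 / 25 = -28385.28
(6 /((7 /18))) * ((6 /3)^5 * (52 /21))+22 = 1244.53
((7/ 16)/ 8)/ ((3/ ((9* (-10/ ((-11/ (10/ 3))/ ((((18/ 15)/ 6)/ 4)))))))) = 35/ 1408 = 0.02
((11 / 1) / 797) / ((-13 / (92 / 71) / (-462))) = 467544 / 735631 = 0.64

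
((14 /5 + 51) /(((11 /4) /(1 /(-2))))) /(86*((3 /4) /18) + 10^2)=-6456 /68365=-0.09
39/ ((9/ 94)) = 1222/ 3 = 407.33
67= 67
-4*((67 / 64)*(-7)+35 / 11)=2919 / 176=16.59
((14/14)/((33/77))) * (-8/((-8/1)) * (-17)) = -119/3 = -39.67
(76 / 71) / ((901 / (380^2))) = 10974400 / 63971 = 171.55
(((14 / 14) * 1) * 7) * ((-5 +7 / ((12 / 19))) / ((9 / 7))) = 3577 / 108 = 33.12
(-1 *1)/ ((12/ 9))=-3/ 4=-0.75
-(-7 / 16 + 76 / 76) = -9 / 16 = -0.56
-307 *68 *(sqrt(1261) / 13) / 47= -20876 *sqrt(1261) / 611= -1213.29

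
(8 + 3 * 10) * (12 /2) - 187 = 41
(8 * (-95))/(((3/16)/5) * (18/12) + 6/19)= -2042.79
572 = 572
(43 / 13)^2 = 1849 / 169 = 10.94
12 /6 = 2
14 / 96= 7 / 48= 0.15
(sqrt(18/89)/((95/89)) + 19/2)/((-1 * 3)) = -19/6 - sqrt(178)/95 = -3.31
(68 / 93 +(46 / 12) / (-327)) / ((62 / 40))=437590 / 942741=0.46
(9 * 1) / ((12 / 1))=3 / 4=0.75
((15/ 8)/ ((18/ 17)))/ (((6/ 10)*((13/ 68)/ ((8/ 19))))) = 14450/ 2223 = 6.50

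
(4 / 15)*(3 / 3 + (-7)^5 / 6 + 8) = -33506 / 45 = -744.58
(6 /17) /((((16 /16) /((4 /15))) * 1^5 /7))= 0.66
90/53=1.70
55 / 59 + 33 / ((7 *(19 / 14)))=4939 / 1121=4.41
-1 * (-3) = 3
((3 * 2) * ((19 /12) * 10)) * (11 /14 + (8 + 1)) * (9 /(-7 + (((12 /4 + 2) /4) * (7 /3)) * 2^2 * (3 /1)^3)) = 117135 /4312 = 27.16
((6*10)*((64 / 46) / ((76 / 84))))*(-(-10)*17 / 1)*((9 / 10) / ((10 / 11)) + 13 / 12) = 14211456 / 437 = 32520.49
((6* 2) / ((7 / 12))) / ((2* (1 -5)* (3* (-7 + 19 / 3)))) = 9 / 7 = 1.29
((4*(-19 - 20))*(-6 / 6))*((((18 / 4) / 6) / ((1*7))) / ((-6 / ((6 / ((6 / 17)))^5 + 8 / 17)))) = -3955317.24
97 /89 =1.09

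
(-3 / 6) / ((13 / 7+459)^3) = -343 / 67146454352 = -0.00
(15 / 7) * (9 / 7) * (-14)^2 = 540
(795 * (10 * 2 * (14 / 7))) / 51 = 623.53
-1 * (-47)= 47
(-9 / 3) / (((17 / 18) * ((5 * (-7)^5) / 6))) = 324 / 1428595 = 0.00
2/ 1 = 2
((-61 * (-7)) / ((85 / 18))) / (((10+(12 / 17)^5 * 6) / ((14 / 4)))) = 2246798421 / 78457810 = 28.64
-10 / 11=-0.91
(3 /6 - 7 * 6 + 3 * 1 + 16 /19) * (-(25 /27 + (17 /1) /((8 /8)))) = 12826 /19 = 675.05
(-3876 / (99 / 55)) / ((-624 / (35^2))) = 1978375 / 468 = 4227.30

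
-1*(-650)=650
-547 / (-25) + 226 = 6197 / 25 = 247.88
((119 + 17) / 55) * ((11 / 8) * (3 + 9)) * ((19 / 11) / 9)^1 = 1292 / 165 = 7.83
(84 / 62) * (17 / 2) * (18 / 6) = 1071 / 31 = 34.55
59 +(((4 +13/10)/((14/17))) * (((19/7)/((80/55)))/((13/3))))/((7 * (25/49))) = 43516927/728000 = 59.78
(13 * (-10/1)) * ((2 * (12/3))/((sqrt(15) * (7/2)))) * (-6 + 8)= -832 * sqrt(15)/21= -153.44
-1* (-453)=453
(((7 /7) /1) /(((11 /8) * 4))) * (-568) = -1136 /11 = -103.27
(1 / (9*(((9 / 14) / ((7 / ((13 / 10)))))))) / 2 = 490 / 1053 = 0.47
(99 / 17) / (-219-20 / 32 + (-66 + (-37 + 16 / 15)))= -11880 / 655979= -0.02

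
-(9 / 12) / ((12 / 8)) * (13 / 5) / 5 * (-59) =767 / 50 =15.34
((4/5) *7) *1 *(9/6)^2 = 63/5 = 12.60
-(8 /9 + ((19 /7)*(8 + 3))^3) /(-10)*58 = 476566889 /3087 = 154378.65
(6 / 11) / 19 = 6 / 209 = 0.03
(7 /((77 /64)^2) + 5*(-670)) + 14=-3331.16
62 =62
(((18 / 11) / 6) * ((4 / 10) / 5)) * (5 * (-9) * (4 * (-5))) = 216 / 11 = 19.64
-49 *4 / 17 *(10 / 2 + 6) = -2156 / 17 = -126.82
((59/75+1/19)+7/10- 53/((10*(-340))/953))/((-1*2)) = -3177329/387600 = -8.20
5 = 5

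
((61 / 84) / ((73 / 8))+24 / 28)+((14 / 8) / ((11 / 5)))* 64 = 874276 / 16863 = 51.85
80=80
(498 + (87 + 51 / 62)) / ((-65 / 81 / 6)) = -8826003 / 2015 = -4380.15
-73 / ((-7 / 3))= 219 / 7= 31.29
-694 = -694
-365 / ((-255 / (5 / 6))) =365 / 306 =1.19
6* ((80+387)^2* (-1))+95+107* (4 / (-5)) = -6542623 / 5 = -1308524.60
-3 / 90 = -1 / 30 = -0.03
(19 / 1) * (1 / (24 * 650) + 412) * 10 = 122116819 / 1560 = 78280.01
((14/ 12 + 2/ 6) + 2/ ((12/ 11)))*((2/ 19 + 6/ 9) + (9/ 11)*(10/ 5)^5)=169000/ 1881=89.85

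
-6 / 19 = -0.32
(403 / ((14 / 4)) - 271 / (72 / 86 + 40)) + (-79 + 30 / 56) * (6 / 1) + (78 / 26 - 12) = -4563761 / 12292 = -371.28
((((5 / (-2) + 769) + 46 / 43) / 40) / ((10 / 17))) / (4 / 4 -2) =-1122187 / 34400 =-32.62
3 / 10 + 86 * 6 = 5163 / 10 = 516.30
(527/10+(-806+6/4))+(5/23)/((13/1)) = -1123916/1495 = -751.78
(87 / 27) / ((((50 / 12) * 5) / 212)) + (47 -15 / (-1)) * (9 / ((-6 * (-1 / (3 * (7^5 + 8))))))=1759281671 / 375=4691417.79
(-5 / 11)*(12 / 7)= -60 / 77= -0.78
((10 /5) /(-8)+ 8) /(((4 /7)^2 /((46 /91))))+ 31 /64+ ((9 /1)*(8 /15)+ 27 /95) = 1388431 /79040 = 17.57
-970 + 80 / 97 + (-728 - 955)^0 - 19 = -987.18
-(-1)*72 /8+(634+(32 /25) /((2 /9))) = 16219 /25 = 648.76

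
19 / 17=1.12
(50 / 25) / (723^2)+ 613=613.00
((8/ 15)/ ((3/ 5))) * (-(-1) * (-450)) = -400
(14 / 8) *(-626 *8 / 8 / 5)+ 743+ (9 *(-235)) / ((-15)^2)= 1029 / 2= 514.50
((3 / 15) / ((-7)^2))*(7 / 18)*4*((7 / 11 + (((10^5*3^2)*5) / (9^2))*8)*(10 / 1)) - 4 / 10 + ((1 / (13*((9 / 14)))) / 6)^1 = 11439862303 / 405405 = 28218.36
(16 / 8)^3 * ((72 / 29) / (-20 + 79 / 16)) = -9216 / 6989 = -1.32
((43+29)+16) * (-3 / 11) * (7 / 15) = -56 / 5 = -11.20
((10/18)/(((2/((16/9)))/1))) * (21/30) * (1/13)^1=0.03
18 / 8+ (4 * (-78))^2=389385 / 4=97346.25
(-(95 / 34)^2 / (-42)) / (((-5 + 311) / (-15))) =-45125 / 4952304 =-0.01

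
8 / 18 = 0.44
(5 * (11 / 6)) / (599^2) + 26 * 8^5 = 1834121822263 / 2152806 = 851968.00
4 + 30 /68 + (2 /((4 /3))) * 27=764 /17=44.94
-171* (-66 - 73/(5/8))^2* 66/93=-3142759752/775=-4055173.87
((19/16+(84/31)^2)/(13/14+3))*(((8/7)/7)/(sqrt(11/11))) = 26231/73997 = 0.35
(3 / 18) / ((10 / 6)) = 1 / 10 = 0.10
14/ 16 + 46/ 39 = 641/ 312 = 2.05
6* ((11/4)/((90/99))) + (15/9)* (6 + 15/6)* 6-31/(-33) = 104.09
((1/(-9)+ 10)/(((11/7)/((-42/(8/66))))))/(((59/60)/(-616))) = 80591280/59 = 1365953.90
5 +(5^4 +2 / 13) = 8192 / 13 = 630.15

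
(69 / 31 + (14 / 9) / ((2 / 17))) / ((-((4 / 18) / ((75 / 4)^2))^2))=-613669921875 / 15872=-38663679.55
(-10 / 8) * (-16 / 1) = 20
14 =14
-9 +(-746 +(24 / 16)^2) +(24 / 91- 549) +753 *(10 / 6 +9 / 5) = 2382223 / 1820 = 1308.91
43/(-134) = -43/134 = -0.32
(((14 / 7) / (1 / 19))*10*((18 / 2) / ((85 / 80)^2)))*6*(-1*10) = -52531200 / 289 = -181768.86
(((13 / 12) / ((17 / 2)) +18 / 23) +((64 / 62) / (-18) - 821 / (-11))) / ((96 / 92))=181170611 / 2504304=72.34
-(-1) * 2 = 2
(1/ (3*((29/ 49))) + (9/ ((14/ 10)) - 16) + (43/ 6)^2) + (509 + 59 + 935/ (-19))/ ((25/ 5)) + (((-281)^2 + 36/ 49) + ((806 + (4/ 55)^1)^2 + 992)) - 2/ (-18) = 2145907877811619/ 2940191100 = 729853.20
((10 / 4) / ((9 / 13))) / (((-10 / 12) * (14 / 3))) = -13 / 14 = -0.93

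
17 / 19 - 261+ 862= 11436 / 19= 601.89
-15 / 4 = -3.75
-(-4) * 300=1200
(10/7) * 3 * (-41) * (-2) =2460/7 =351.43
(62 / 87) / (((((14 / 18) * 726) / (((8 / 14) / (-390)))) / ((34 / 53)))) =-2108 / 1777010235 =-0.00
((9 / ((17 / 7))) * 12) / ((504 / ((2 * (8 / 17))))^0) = 756 / 17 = 44.47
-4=-4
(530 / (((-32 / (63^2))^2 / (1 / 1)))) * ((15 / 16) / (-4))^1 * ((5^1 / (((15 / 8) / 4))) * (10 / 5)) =-20872673325 / 512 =-40766940.09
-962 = -962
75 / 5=15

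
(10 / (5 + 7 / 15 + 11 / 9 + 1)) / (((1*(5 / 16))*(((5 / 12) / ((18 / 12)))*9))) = 288 / 173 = 1.66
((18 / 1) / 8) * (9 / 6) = 27 / 8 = 3.38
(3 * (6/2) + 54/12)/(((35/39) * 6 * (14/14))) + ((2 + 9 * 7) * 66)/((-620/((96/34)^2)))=-66044511/1254260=-52.66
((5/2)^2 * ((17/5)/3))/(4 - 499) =-17/1188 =-0.01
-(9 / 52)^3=-729 / 140608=-0.01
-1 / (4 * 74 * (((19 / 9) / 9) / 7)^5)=-58602385427607 / 732925304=-79956.83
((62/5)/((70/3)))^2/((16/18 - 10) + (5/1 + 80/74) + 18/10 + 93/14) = 5760234/110401375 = 0.05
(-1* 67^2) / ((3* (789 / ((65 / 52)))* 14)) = -22445 / 132552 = -0.17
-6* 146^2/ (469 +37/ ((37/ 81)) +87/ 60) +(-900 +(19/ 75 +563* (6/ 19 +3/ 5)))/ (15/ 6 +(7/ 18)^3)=-29868600467424/ 78178239325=-382.06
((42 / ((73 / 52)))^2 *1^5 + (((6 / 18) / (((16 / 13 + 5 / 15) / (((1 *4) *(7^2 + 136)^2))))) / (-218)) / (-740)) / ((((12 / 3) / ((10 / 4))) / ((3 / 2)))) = 951635419995 / 1133840672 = 839.30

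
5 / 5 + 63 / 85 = 148 / 85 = 1.74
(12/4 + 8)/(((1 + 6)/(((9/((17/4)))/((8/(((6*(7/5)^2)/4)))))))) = 2079/1700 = 1.22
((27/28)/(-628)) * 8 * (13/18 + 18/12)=-0.03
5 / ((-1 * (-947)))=0.01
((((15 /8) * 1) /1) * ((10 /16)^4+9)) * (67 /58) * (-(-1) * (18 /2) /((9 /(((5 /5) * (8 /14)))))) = 37676445 /3325952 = 11.33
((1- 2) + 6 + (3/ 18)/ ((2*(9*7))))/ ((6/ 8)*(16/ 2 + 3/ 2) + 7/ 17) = 128554/ 193725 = 0.66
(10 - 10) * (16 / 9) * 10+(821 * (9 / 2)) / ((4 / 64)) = 59112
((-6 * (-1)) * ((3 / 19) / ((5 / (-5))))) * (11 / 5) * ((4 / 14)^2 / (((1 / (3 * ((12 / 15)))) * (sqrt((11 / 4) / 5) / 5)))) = -1728 * sqrt(55) / 4655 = -2.75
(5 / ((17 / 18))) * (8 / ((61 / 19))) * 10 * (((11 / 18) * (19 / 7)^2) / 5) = 6035920 / 50813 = 118.79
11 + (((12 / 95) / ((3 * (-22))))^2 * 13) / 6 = 36036851 / 3276075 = 11.00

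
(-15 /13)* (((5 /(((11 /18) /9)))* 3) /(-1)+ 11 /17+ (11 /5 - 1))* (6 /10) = 1843407 /12155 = 151.66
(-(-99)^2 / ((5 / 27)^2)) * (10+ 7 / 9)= -3080258.28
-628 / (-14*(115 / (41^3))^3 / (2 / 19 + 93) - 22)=90924766785037970413 / 3185262530787181737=28.55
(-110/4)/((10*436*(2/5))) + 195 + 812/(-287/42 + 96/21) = -54344777/331360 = -164.01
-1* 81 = -81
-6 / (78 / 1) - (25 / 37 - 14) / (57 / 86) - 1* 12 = 220061 / 27417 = 8.03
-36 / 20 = -9 / 5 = -1.80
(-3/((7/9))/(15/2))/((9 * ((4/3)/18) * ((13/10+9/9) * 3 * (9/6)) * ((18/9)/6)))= -0.22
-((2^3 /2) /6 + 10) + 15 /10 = -55 /6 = -9.17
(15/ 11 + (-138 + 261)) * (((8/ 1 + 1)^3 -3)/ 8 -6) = 115938/ 11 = 10539.82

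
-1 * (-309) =309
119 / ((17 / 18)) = 126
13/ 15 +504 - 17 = 7318/ 15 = 487.87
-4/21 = -0.19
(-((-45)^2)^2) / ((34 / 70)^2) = -5023265625 / 289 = -17381541.96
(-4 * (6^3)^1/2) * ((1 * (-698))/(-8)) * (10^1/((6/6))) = -376920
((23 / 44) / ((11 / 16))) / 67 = 92 / 8107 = 0.01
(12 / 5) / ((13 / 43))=516 / 65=7.94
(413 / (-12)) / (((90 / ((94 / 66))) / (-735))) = 951139 / 2376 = 400.31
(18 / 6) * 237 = 711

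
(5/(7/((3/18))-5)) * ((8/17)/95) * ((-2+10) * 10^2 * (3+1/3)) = 64000/35853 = 1.79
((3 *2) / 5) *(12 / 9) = 8 / 5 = 1.60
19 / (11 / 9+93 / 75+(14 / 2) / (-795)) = 226575 / 29257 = 7.74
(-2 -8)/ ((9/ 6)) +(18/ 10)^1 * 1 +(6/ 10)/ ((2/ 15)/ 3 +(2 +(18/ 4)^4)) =-21653861/ 4450755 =-4.87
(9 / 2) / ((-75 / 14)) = -21 / 25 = -0.84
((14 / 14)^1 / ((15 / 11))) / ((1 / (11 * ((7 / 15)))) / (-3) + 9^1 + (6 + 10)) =847 / 28800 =0.03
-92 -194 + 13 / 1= -273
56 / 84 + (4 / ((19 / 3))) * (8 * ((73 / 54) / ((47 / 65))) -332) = -1603954 / 8037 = -199.57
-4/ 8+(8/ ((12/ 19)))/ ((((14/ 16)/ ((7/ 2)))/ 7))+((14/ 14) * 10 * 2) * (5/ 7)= 15475/ 42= 368.45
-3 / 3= -1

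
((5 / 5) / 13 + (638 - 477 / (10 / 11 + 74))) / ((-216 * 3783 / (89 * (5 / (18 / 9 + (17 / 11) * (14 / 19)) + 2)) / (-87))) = 13721895303791 / 638001921024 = 21.51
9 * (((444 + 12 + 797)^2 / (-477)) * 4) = -6280036 / 53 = -118491.25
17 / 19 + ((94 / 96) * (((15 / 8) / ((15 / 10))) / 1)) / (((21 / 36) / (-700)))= -111557 / 76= -1467.86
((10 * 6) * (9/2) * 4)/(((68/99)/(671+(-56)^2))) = 101761110/17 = 5985947.65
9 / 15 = 3 / 5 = 0.60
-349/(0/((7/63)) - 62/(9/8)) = 3141/496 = 6.33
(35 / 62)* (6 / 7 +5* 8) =715 / 31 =23.06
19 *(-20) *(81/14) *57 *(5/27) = -162450/7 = -23207.14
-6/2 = -3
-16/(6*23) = -8/69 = -0.12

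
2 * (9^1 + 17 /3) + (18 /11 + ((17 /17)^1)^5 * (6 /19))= 19616 /627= 31.29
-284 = -284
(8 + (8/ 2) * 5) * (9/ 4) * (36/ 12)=189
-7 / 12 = -0.58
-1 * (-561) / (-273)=-187 / 91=-2.05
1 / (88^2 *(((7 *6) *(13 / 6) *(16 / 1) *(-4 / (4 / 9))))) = -1 / 101477376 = -0.00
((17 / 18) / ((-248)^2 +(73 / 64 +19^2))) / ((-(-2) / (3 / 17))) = 16 / 11878299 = 0.00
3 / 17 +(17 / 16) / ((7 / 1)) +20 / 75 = 0.59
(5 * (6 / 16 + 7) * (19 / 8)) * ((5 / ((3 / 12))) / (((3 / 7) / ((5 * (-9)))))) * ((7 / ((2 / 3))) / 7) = -8827875 / 32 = -275871.09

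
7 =7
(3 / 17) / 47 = 3 / 799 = 0.00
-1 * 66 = -66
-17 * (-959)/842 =16303/842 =19.36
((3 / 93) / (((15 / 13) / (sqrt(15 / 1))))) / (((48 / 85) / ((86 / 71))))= 9503* sqrt(15) / 158472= 0.23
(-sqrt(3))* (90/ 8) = -45* sqrt(3)/ 4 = -19.49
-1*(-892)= 892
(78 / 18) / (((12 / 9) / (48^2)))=7488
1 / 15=0.07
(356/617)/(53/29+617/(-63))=-325206/4489909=-0.07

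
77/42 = 1.83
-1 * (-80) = 80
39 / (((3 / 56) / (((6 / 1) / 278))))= 2184 / 139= 15.71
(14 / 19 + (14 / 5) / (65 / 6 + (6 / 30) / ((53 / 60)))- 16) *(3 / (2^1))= -22.51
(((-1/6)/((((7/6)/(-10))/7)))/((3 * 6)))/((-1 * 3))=-5/27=-0.19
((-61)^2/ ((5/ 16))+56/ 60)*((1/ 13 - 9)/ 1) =-20720152/ 195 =-106257.19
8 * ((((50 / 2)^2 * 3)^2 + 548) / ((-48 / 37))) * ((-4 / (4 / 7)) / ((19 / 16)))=7285510456 / 57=127815972.91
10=10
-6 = -6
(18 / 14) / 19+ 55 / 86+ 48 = 557113 / 11438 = 48.71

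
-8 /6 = -4 /3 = -1.33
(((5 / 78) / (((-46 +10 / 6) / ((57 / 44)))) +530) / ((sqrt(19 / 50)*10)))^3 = 76453117215368890625*sqrt(38) / 741548202723328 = 635546.91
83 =83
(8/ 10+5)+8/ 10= 6.60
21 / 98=3 / 14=0.21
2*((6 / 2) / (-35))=-6 / 35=-0.17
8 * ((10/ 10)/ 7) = 8/ 7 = 1.14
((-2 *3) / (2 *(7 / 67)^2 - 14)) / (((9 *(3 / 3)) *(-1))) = -4489 / 94122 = -0.05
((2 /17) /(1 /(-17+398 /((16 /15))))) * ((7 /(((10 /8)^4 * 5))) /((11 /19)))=2204608 /53125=41.50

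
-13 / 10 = -1.30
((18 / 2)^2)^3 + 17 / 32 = 17006129 / 32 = 531441.53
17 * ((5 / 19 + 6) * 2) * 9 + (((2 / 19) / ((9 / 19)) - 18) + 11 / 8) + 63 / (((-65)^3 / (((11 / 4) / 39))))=9280072172123 / 4883931000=1900.12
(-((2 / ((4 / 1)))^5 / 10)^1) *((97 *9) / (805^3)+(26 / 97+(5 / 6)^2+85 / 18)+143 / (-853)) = -2857576260865841 / 165744692746080000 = -0.02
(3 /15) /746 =1 /3730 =0.00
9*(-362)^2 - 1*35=1179361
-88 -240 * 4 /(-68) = -73.88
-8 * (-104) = 832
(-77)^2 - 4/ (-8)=11859/ 2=5929.50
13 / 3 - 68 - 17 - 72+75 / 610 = -55831 / 366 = -152.54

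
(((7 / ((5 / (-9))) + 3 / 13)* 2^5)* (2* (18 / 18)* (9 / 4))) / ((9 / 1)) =-12864 / 65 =-197.91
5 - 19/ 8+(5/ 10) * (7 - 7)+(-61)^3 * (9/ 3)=-5447523/ 8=-680940.38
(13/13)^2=1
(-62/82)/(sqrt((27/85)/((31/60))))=-31 *sqrt(527)/738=-0.96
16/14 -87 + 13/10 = -5919/70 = -84.56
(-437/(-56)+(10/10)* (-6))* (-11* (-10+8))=1111/28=39.68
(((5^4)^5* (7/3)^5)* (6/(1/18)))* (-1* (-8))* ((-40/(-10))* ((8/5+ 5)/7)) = 64479980468750000000/3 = 21493326822916666666.67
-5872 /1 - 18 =-5890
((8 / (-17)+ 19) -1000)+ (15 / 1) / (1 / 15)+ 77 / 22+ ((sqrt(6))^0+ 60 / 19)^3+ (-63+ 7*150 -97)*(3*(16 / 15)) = 2166.91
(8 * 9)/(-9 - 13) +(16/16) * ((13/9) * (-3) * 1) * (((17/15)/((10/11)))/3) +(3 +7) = 73159/14850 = 4.93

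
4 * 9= 36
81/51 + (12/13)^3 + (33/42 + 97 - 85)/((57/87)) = 217471529/9934834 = 21.89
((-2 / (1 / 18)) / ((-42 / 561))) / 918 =11 / 21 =0.52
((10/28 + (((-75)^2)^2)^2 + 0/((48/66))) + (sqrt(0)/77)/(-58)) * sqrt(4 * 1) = 14015808105468755/7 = 2002258300781250.71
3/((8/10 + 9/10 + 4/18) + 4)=270/533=0.51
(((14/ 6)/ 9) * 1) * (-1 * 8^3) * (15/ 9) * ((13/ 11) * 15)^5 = -62377224000000/ 161051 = -387313484.55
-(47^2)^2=-4879681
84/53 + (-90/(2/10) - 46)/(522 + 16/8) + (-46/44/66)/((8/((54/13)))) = 110107375/174741424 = 0.63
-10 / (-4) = 5 / 2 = 2.50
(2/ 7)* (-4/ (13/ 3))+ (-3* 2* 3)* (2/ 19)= -2.16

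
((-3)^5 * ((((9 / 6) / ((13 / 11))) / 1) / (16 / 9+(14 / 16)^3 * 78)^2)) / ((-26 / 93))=989710368768 / 2619079379449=0.38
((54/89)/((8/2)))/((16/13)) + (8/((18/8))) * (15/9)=465157/76896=6.05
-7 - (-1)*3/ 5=-32/ 5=-6.40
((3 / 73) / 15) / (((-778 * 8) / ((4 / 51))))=-1 / 28964940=-0.00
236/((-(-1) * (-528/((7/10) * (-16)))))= 826/165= 5.01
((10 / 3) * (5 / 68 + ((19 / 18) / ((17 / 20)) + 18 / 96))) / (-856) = -18395 / 3143232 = -0.01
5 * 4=20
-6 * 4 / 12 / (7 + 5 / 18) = -36 / 131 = -0.27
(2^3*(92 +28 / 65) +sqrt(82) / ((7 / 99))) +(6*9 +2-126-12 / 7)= 795.80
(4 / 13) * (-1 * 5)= -20 / 13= -1.54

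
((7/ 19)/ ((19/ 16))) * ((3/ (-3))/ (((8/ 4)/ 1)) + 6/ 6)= 0.16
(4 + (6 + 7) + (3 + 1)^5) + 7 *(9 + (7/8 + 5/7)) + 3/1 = 8945/8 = 1118.12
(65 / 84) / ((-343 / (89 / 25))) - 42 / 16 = -758629 / 288120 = -2.63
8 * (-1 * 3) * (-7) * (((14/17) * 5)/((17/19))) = 223440/289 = 773.15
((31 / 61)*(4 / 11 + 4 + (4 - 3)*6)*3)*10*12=1272240 / 671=1896.04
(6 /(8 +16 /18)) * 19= 513 /40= 12.82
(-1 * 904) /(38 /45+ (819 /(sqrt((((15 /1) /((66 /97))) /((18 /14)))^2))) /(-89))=-8779761 /2989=-2937.36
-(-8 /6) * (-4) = -16 /3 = -5.33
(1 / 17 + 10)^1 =171 / 17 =10.06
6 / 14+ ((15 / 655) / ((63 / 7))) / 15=17692 / 41265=0.43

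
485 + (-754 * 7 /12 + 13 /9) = 839 /18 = 46.61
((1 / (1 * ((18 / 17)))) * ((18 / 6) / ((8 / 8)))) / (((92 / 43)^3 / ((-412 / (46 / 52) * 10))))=-9049089205 / 6716184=-1347.36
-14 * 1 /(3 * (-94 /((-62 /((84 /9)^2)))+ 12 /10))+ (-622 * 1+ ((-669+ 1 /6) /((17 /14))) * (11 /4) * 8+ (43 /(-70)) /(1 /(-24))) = -2111433339143 /165928245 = -12724.98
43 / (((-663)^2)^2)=43 / 193220905761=0.00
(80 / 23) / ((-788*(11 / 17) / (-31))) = 0.21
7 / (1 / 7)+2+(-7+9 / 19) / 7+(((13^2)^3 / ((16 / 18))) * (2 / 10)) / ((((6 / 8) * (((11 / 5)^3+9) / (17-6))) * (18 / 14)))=1235881901249 / 1959888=630588.02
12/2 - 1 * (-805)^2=-648019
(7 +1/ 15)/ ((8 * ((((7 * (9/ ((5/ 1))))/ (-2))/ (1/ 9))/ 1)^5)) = -265000/ 175807156282821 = -0.00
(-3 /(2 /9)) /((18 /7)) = -21 /4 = -5.25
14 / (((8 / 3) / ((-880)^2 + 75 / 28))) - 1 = 65049809 / 16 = 4065613.06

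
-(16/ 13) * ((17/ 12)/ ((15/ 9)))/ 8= -17/ 130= -0.13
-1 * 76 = -76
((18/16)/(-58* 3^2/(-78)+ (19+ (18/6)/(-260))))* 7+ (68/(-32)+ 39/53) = -3064613/2831048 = -1.08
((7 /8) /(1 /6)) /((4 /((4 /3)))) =7 /4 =1.75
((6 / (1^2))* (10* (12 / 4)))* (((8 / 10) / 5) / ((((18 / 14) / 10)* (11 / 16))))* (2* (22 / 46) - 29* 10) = -23826432 / 253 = -94175.62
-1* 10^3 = -1000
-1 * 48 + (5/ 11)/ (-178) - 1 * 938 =-1930593/ 1958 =-986.00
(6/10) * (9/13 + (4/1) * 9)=1431/65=22.02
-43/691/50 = -43/34550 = -0.00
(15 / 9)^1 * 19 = 95 / 3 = 31.67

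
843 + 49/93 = 78448/93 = 843.53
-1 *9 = -9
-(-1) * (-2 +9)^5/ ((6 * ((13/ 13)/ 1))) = 16807/ 6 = 2801.17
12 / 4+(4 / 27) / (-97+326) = 3.00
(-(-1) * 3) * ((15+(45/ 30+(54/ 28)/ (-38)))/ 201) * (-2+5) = 26253/ 35644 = 0.74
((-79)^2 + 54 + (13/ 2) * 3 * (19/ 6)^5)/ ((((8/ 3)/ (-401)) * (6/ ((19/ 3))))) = -493883137973/ 248832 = -1984805.56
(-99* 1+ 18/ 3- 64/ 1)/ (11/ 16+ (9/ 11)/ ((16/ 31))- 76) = 2.13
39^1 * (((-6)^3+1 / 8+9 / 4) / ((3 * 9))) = -22217 / 72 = -308.57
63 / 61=1.03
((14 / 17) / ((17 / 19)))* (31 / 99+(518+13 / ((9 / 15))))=14219828 / 28611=497.01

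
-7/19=-0.37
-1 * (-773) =773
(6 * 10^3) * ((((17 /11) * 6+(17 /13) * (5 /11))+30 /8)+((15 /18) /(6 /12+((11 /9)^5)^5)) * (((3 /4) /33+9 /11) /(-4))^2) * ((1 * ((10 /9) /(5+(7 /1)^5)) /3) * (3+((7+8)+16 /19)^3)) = 10167700441404913522771073499682959937455625 /1419694671910289577431520870094439919024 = 7161.89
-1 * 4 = -4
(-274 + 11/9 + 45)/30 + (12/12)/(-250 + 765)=-105548/13905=-7.59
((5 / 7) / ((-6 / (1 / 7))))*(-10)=25 / 147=0.17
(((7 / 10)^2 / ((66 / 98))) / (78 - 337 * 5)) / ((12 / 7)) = -16807 / 63637200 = -0.00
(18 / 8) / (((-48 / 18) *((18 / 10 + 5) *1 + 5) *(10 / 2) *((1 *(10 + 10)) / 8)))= -27 / 4720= -0.01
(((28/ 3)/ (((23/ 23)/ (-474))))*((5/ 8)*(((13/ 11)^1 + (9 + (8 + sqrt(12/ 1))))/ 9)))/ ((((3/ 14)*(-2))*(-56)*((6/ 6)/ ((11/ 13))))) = -69125/ 351 -30415*sqrt(3)/ 1404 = -234.46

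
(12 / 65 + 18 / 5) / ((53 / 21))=5166 / 3445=1.50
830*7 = 5810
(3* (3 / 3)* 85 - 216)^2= 1521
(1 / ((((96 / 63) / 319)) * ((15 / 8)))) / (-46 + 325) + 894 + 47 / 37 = 184920121 / 206460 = 895.67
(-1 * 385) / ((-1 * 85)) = 77 / 17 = 4.53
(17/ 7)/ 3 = 17/ 21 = 0.81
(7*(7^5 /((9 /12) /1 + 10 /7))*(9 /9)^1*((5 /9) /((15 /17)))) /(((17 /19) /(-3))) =-62589268 /549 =-114005.95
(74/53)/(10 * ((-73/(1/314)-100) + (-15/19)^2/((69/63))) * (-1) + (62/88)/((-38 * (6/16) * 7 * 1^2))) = 141931482/23402119268639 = 0.00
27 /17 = 1.59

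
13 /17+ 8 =149 /17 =8.76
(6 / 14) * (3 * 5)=45 / 7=6.43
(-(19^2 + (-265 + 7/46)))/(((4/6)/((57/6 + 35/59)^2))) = -18821824389/1281008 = -14692.98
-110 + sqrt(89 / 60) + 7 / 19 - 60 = -3223 / 19 + sqrt(1335) / 30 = -168.41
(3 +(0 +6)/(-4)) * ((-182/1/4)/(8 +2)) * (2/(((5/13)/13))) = -46137/100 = -461.37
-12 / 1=-12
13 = 13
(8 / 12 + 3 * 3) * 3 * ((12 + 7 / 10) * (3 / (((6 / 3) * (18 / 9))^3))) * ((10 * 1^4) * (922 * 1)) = 5093589 / 32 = 159174.66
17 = 17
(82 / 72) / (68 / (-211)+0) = -8651 / 2448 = -3.53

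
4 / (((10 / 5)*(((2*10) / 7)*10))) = 7 / 100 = 0.07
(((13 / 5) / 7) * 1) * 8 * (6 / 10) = 1.78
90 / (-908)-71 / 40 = -17017 / 9080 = -1.87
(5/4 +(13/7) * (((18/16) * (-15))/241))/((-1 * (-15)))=3023/40488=0.07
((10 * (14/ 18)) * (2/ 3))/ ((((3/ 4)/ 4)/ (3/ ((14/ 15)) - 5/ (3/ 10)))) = -90400/ 243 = -372.02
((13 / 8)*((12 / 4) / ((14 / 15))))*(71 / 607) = 41535 / 67984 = 0.61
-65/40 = -13/8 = -1.62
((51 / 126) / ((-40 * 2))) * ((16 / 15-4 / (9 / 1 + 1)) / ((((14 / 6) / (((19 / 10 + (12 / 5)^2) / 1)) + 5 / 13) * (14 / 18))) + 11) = -14999729 / 242138400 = -0.06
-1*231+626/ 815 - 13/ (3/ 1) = -573512/ 2445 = -234.57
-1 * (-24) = 24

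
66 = 66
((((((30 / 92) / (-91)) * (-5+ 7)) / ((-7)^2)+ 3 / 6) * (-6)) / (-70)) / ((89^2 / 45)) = 2768229 / 11372955958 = 0.00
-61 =-61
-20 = -20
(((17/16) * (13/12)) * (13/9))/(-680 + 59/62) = -89063/36375264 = -0.00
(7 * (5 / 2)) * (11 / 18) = 385 / 36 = 10.69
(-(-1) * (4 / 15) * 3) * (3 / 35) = 12 / 175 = 0.07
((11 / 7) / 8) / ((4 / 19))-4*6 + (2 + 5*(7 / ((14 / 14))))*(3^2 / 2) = 32129 / 224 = 143.43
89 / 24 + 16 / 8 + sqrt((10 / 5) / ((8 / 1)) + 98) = 137 / 24 + sqrt(393) / 2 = 15.62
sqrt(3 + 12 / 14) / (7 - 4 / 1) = sqrt(21) / 7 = 0.65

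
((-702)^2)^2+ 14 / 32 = 3885692518663 / 16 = 242855782416.44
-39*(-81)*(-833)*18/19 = -47366046/19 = -2492949.79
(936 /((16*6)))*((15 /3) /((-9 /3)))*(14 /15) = -91 /6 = -15.17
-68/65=-1.05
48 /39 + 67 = 68.23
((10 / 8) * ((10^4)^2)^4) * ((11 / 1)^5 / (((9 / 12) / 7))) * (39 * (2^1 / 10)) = 1465564100000000000000000000000000000000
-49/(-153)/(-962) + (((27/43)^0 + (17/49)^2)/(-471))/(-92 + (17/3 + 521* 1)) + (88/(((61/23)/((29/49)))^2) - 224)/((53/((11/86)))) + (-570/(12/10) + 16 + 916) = 70015116695557629085307/153383947493261425668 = 456.47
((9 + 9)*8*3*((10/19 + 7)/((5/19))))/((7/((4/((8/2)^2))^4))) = 3861/560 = 6.89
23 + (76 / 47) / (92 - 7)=91961 / 3995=23.02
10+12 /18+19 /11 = 409 /33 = 12.39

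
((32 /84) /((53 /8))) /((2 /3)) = 32 /371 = 0.09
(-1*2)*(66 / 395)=-132 / 395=-0.33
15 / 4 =3.75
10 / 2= 5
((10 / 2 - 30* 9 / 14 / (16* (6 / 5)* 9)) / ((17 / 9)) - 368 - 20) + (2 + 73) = -1182049 / 3808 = -310.41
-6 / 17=-0.35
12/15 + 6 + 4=54/5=10.80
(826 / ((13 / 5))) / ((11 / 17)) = 70210 / 143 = 490.98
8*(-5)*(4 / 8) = -20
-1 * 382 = -382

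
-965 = -965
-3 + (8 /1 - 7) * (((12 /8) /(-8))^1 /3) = -49 /16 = -3.06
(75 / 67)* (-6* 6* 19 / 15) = -3420 / 67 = -51.04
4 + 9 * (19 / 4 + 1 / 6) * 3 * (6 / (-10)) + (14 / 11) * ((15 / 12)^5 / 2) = -4151233 / 56320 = -73.71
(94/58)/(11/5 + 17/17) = 235/464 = 0.51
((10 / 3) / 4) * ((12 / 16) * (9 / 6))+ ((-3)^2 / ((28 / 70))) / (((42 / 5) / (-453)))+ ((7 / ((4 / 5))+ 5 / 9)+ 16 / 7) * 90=-18955 / 112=-169.24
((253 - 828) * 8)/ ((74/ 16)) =-36800/ 37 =-994.59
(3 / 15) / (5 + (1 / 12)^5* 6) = 41472 / 1036805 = 0.04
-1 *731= -731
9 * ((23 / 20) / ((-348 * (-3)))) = 23 / 2320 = 0.01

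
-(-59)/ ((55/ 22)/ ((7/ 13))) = 826/ 65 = 12.71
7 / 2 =3.50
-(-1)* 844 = 844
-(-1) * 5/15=1/3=0.33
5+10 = 15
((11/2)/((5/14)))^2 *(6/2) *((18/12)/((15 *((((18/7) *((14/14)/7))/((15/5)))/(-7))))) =-2033647/500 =-4067.29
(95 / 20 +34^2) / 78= 14.88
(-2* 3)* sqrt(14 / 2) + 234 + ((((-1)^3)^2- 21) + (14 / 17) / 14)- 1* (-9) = 3792 / 17- 6* sqrt(7) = 207.18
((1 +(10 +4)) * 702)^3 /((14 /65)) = 37946216002500 /7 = 5420888000357.14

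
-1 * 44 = -44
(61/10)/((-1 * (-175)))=61/1750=0.03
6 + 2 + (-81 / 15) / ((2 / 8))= -68 / 5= -13.60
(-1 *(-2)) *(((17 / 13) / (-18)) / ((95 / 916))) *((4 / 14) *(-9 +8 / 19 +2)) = 778600 / 295659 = 2.63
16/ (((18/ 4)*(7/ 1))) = 32/ 63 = 0.51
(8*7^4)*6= 115248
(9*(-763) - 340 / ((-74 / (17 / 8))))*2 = -1014871 / 74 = -13714.47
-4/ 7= -0.57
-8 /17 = -0.47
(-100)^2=10000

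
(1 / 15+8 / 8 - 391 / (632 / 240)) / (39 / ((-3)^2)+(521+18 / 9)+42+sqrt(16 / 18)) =-37295461 / 144039515+87343 * sqrt(2) / 288079030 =-0.26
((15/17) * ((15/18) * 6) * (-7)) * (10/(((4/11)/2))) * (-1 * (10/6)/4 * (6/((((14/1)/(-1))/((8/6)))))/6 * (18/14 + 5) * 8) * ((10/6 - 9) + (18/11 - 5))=38830000/1071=36255.84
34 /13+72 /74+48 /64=8347 /1924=4.34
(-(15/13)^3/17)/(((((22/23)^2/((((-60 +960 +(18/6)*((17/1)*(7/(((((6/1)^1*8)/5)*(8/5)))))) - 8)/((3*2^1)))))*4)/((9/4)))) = -627475399875/74043047936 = -8.47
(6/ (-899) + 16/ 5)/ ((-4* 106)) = -7177/ 952940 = -0.01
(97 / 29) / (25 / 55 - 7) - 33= -69971 / 2088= -33.51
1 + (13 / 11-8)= -64 / 11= -5.82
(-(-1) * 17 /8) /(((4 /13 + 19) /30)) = 3315 /1004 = 3.30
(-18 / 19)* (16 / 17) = -288 / 323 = -0.89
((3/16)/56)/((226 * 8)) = 3/1619968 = 0.00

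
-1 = -1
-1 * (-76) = 76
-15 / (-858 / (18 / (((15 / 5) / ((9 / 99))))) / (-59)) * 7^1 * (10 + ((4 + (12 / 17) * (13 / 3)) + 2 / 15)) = -1810592 / 26741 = -67.71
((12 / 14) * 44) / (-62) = -132 / 217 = -0.61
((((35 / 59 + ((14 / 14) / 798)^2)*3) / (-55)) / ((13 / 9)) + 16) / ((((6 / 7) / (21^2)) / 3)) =3004508125269 / 121830280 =24661.42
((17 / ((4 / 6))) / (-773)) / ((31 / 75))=-0.08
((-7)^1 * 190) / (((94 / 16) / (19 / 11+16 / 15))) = -981008 / 1551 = -632.50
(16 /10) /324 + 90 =36452 /405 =90.00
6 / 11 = 0.55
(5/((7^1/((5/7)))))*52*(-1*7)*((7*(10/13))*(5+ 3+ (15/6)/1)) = -10500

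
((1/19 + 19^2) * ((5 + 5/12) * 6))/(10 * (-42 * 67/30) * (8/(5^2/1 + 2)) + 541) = 6019650/134957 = 44.60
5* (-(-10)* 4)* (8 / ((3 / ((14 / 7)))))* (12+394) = 1299200 / 3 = 433066.67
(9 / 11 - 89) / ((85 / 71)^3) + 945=1207331141 / 1351075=893.61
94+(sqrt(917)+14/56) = sqrt(917)+377/4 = 124.53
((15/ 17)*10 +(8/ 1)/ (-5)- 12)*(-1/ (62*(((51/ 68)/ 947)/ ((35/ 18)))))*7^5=45233922818/ 14229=3178995.21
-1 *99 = -99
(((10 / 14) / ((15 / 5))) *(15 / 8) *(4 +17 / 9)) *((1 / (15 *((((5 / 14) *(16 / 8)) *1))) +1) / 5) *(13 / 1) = 28249 / 3780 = 7.47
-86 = -86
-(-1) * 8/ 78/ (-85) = -4/ 3315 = -0.00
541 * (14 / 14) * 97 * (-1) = -52477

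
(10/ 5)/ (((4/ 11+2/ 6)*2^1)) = 33/ 23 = 1.43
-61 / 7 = -8.71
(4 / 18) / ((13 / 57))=38 / 39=0.97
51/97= 0.53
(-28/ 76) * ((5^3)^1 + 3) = -896/ 19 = -47.16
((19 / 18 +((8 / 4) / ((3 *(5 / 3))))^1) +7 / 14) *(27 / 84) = 22 / 35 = 0.63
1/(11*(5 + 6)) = 1/121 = 0.01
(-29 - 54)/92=-83/92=-0.90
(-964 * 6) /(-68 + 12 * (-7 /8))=11568 /157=73.68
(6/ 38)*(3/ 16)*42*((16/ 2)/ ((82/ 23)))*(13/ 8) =56511/ 12464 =4.53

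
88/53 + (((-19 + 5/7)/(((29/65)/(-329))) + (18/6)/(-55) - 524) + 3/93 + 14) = 34004124004/2620585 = 12975.78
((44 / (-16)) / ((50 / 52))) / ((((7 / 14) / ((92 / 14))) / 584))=-3841552 / 175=-21951.73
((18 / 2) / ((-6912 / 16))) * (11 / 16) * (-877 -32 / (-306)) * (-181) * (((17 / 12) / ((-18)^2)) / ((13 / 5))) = -1335612575 / 349360128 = -3.82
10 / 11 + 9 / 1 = 109 / 11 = 9.91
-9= -9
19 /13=1.46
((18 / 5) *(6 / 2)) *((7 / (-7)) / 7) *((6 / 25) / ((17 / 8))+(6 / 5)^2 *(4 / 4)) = -7128 / 2975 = -2.40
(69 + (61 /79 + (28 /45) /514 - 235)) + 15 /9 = -149434114 /913635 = -163.56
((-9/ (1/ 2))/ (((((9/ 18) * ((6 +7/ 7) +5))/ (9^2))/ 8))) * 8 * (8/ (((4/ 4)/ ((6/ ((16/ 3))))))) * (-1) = 139968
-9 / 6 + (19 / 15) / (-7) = -353 / 210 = -1.68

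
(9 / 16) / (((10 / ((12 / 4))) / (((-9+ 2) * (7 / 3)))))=-441 / 160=-2.76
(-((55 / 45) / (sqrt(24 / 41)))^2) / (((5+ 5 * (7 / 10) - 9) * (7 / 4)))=4961 / 1701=2.92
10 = 10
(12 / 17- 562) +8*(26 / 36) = -84994 / 153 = -555.52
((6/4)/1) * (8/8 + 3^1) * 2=12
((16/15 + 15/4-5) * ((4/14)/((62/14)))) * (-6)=11/155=0.07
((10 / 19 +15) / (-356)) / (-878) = 295 / 5938792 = 0.00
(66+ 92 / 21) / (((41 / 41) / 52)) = 76856 / 21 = 3659.81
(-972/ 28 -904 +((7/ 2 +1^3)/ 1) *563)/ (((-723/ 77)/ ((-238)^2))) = -6955798234/ 723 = -9620744.45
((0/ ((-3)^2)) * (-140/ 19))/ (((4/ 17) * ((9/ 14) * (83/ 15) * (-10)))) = 0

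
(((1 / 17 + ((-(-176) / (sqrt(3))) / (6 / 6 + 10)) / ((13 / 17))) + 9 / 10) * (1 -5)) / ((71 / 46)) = -50048 * sqrt(3) / 2769 -14996 / 6035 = -33.79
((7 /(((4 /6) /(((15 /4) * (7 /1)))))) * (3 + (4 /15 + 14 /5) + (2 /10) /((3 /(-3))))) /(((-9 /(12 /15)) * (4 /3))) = -107.80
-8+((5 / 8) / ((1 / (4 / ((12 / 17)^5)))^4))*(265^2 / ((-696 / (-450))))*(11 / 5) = 78487928859192409679062158797507 / 4632459990874032439296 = 16943034373.49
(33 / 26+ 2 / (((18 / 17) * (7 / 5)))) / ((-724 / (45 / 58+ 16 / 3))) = -4559207 / 206348688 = -0.02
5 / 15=0.33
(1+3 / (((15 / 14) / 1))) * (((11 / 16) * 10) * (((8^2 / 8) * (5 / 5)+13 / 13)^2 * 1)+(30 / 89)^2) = 134121969 / 63368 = 2116.56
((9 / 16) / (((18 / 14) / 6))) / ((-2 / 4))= -21 / 4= -5.25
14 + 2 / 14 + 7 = 148 / 7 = 21.14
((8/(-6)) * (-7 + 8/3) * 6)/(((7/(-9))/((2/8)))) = -78/7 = -11.14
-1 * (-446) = 446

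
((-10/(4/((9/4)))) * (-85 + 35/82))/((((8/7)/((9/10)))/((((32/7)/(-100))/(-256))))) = 112347/1679360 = 0.07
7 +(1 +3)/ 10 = 37/ 5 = 7.40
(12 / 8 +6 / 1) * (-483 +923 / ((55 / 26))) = -7701 / 22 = -350.05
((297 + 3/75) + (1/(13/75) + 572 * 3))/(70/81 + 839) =53145153/22109425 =2.40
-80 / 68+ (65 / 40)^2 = 1593 / 1088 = 1.46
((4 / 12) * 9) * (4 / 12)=1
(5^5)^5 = 298023223876953125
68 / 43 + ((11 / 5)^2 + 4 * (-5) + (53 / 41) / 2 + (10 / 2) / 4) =-2059583 / 176300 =-11.68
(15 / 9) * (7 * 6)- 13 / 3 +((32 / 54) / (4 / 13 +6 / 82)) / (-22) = 3954845 / 60291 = 65.60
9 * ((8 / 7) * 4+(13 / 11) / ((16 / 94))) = 63837 / 616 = 103.63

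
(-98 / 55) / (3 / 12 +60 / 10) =-392 / 1375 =-0.29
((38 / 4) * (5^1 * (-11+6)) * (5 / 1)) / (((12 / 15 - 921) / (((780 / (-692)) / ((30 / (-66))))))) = 5094375 / 1591946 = 3.20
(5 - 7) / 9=-2 / 9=-0.22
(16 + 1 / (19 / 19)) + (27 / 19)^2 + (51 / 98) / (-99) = 22198507 / 1167474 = 19.01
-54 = -54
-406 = -406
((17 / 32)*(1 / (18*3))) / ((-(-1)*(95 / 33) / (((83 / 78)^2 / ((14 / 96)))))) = 1288243 / 48550320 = 0.03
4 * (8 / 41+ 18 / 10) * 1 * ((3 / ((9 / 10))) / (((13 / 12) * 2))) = 6544 / 533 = 12.28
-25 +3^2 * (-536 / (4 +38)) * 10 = -8215 / 7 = -1173.57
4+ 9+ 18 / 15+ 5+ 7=131 / 5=26.20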